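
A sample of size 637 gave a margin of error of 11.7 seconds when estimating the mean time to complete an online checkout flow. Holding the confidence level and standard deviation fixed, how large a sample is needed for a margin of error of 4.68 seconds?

Margin of error scales as 1/√n, so n₂ = n₁·(E₁/E₂)².
n₂ = 637 × (11.7/4.68)² = 637 × 6.25 = 3981.25
Round up: n₂ = 3982.

3982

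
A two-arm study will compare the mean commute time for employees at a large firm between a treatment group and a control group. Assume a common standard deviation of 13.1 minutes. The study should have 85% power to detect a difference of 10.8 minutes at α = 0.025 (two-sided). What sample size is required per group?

For two equal groups, n per group = 2·((z_{α/2} + z_β)·σ/δ)².
z_{α/2} = 2.241; z_β = 1.036 (power 85%).
n = 2 × (3.277 × 13.1 / 10.8)² = 2 × 15.80 = 31.60
Round up: n = 32 per group.

32 per group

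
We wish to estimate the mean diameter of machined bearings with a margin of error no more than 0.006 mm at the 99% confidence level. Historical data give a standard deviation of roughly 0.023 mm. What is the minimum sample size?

For a mean, the margin of error is E = z·σ/√n, so n = (zσ/E)².
At 99% confidence, z = 2.576.
n = (2.576 × 0.023 / 0.006)² = 97.51
Round up: n = 98.

98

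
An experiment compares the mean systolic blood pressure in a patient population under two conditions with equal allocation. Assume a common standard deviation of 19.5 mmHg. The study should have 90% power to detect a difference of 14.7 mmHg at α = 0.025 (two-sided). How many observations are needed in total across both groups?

88 total

For two equal groups, n per group = 2·((z_{α/2} + z_β)·σ/δ)².
z_{α/2} = 2.241; z_β = 1.282 (power 90%).
n = 2 × (3.523 × 19.5 / 14.7)² = 2 × 21.84 = 43.68
Round up: n = 44 per group.
Total across both groups: 2 × 44 = 88.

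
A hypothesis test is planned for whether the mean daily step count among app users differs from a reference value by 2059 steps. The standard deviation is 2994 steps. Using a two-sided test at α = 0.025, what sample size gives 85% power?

For a one-sample z-test, n = ((z_{α/2} + z_β)·σ/δ)².
z_{α/2} = 2.241 (two-sided α = 0.025); z_β = 1.036 (power 85% → β = 0.15).
n = (3.277 × 2994 / 2059)² = 22.71
Round up: n = 23.

23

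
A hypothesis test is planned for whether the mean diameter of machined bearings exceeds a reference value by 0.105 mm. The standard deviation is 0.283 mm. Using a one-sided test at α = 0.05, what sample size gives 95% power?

79

For a one-sample z-test, n = ((z_α + z_β)·σ/δ)².
z_α = 1.645 (one-sided α = 0.05); z_β = 1.645 (power 95% → β = 0.05).
n = (3.290 × 0.283 / 0.105)² = 78.63
Round up: n = 79.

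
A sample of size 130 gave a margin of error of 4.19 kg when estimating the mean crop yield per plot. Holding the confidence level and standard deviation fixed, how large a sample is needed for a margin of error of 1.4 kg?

n = 1165

Margin of error scales as 1/√n, so n₂ = n₁·(E₁/E₂)².
n₂ = 130 × (4.19/1.4)² = 130 × 8.957 = 1164.41
Round up: n₂ = 1165.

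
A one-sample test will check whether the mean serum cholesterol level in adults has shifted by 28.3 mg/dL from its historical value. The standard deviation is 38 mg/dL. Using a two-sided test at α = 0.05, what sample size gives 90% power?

For a one-sample z-test, n = ((z_{α/2} + z_β)·σ/δ)².
z_{α/2} = 1.960 (two-sided α = 0.05); z_β = 1.282 (power 90% → β = 0.1).
n = (3.242 × 38 / 28.3)² = 18.95
Round up: n = 19.

19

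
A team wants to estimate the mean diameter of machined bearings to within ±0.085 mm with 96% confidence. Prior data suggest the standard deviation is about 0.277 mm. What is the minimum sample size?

For a mean, the margin of error is E = z·σ/√n, so n = (zσ/E)².
At 96% confidence, z = 2.054.
n = (2.054 × 0.277 / 0.085)² = 44.80
Round up: n = 45.

45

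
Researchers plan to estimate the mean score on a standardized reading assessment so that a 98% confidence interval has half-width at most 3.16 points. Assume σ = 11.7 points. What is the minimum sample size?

75

For a mean, the margin of error is E = z·σ/√n, so n = (zσ/E)².
At 98% confidence, z = 2.326.
n = (2.326 × 11.7 / 3.16)² = 74.17
Round up: n = 75.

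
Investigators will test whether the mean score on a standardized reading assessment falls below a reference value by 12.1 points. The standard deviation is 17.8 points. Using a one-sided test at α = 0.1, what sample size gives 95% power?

For a one-sample z-test, n = ((z_α + z_β)·σ/δ)².
z_α = 1.282 (one-sided α = 0.1); z_β = 1.645 (power 95% → β = 0.05).
n = (2.927 × 17.8 / 12.1)² = 18.54
Round up: n = 19.

19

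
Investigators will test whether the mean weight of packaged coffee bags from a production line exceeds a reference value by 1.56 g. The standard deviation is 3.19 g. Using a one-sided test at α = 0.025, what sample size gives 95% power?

n = 55

For a one-sample z-test, n = ((z_α + z_β)·σ/δ)².
z_α = 1.960 (one-sided α = 0.025); z_β = 1.645 (power 95% → β = 0.05).
n = (3.605 × 3.19 / 1.56)² = 54.34
Round up: n = 55.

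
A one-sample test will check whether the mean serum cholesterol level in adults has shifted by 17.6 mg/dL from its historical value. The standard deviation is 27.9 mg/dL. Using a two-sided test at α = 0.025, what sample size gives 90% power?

For a one-sample z-test, n = ((z_{α/2} + z_β)·σ/δ)².
z_{α/2} = 2.241 (two-sided α = 0.025); z_β = 1.282 (power 90% → β = 0.1).
n = (3.523 × 27.9 / 17.6)² = 31.19
Round up: n = 32.

n = 32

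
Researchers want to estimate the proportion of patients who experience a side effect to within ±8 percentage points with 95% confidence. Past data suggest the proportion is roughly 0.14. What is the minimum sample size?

n = 73

For a proportion with margin E = 0.08 at 95% confidence, z = 1.960.
n = p̂(1−p̂)(z/E)² = 0.14 × 0.86 × (1.960/0.08)² = 72.27
Round up: n = 73.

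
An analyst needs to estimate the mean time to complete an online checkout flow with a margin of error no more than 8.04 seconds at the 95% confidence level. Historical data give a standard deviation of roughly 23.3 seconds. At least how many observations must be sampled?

For a mean, the margin of error is E = z·σ/√n, so n = (zσ/E)².
At 95% confidence, z = 1.960.
n = (1.960 × 23.3 / 8.04)² = 32.26
Round up: n = 33.

33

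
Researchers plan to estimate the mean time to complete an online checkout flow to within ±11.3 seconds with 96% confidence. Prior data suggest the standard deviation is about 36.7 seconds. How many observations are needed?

For a mean, the margin of error is E = z·σ/√n, so n = (zσ/E)².
At 96% confidence, z = 2.054.
n = (2.054 × 36.7 / 11.3)² = 44.50
Round up: n = 45.

45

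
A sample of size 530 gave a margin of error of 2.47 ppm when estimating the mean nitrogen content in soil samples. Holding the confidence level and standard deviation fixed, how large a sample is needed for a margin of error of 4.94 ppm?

Margin of error scales as 1/√n, so n₂ = n₁·(E₁/E₂)².
n₂ = 530 × (2.47/4.94)² = 530 × 0.25 = 132.50
Round up: n₂ = 133.

n = 133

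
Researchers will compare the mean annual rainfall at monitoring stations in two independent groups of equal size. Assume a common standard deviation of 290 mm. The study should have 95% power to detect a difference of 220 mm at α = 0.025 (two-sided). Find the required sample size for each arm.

For two equal groups, n per group = 2·((z_{α/2} + z_β)·σ/δ)².
z_{α/2} = 2.241; z_β = 1.645 (power 95%).
n = 2 × (3.886 × 290 / 220)² = 2 × 26.24 = 52.48
Round up: n = 53 per group.

53 per group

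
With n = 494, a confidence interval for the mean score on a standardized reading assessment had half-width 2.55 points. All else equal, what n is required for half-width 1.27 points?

1992

Margin of error scales as 1/√n, so n₂ = n₁·(E₁/E₂)².
n₂ = 494 × (2.55/1.27)² = 494 × 4.032 = 1991.81
Round up: n₂ = 1992.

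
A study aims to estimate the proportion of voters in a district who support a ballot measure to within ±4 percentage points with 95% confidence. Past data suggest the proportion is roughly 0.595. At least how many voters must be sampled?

579

For a proportion with margin E = 0.04 at 95% confidence, z = 1.960.
n = p̂(1−p̂)(z/E)² = 0.595 × 0.405 × (1.960/0.04)² = 578.58
Round up: n = 579.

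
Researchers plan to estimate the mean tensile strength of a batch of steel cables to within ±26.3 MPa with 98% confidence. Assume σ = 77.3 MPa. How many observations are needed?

For a mean, the margin of error is E = z·σ/√n, so n = (zσ/E)².
At 98% confidence, z = 2.326.
n = (2.326 × 77.3 / 26.3)² = 46.74
Round up: n = 47.

47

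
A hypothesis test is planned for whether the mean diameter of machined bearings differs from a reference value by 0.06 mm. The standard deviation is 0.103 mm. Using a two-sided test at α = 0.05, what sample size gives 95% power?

For a one-sample z-test, n = ((z_{α/2} + z_β)·σ/δ)².
z_{α/2} = 1.960 (two-sided α = 0.05); z_β = 1.645 (power 95% → β = 0.05).
n = (3.605 × 0.103 / 0.06)² = 38.30
Round up: n = 39.

39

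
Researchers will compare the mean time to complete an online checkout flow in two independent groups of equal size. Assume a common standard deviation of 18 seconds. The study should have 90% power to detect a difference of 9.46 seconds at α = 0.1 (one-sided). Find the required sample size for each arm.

48 per group

For two equal groups, n per group = 2·((z_α + z_β)·σ/δ)².
z_α = 1.282; z_β = 1.282 (power 90%).
n = 2 × (2.564 × 18 / 9.46)² = 2 × 23.80 = 47.60
Round up: n = 48 per group.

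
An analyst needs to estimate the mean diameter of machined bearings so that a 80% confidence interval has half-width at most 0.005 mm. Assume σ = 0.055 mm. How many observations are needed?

n = 199

For a mean, the margin of error is E = z·σ/√n, so n = (zσ/E)².
At 80% confidence, z = 1.282.
n = (1.282 × 0.055 / 0.005)² = 198.87
Round up: n = 199.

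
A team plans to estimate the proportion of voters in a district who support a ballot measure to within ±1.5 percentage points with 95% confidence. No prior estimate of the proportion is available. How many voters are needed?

4269

For a proportion with margin E = 0.015 at 95% confidence, z = 1.960.
With no prior estimate, use p = 0.5, which maximizes p(1−p) at 0.25.
n = 0.25 × (z/E)² = 0.25 × (1.960/0.015)² = 4268.44
Round up: n = 4269.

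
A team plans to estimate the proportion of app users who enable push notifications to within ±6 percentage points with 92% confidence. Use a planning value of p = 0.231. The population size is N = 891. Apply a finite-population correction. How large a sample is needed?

130

For a proportion with margin E = 0.06 at 92% confidence, z = 1.751.
n = p̂(1−p̂)(z/E)² = 0.231 × 0.769 × (1.751/0.06)² = 151.29 — call this n₀.
Finite-population correction with N = 891: n = n₀ / (1 + (n₀−1)/N) = 151.29 / 1.169 = 129.42
Round up: n = 130.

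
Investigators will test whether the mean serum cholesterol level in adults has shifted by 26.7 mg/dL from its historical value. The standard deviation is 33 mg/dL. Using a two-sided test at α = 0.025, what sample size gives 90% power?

19

For a one-sample z-test, n = ((z_{α/2} + z_β)·σ/δ)².
z_{α/2} = 2.241 (two-sided α = 0.025); z_β = 1.282 (power 90% → β = 0.1).
n = (3.523 × 33 / 26.7)² = 18.96
Round up: n = 19.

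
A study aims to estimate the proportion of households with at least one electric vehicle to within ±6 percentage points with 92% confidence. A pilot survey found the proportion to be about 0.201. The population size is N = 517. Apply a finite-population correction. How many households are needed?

109

For a proportion with margin E = 0.06 at 92% confidence, z = 1.751.
n = p̂(1−p̂)(z/E)² = 0.201 × 0.799 × (1.751/0.06)² = 136.78 — call this n₀.
Finite-population correction with N = 517: n = n₀ / (1 + (n₀−1)/N) = 136.78 / 1.263 = 108.30
Round up: n = 109.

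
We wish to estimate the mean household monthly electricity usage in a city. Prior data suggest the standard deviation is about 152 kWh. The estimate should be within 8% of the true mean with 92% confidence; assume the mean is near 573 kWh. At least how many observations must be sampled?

n = 34

For a mean, the margin of error is E = z·σ/√n, so n = (zσ/E)².
At 92% confidence, z = 1.751.
E = 8% of 573 = 45.84 kWh.
n = (1.751 × 152 / 45.84)² = 33.71
Round up: n = 34.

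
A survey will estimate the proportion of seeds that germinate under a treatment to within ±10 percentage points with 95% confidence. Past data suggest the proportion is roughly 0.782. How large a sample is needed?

66

For a proportion with margin E = 0.1 at 95% confidence, z = 1.960.
n = p̂(1−p̂)(z/E)² = 0.782 × 0.218 × (1.960/0.1)² = 65.49
Round up: n = 66.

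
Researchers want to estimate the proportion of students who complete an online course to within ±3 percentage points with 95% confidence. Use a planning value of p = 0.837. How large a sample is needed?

For a proportion with margin E = 0.03 at 95% confidence, z = 1.960.
n = p̂(1−p̂)(z/E)² = 0.837 × 0.163 × (1.960/0.03)² = 582.35
Round up: n = 583.

583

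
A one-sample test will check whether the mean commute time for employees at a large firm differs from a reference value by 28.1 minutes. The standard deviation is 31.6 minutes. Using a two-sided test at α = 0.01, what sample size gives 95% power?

For a one-sample z-test, n = ((z_{α/2} + z_β)·σ/δ)².
z_{α/2} = 2.576 (two-sided α = 0.01); z_β = 1.645 (power 95% → β = 0.05).
n = (4.221 × 31.6 / 28.1)² = 22.53
Round up: n = 23.

23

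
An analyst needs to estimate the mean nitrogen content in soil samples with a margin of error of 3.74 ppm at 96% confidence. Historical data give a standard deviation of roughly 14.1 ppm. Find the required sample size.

For a mean, the margin of error is E = z·σ/√n, so n = (zσ/E)².
At 96% confidence, z = 2.054.
n = (2.054 × 14.1 / 3.74)² = 59.96
Round up: n = 60.

60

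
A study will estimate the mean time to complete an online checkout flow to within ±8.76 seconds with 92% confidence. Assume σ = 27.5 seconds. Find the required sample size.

n = 31

For a mean, the margin of error is E = z·σ/√n, so n = (zσ/E)².
At 92% confidence, z = 1.751.
n = (1.751 × 27.5 / 8.76)² = 30.22
Round up: n = 31.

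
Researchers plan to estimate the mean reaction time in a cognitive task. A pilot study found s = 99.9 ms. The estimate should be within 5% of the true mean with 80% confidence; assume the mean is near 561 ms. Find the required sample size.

For a mean, the margin of error is E = z·σ/√n, so n = (zσ/E)².
At 80% confidence, z = 1.282.
E = 5% of 561 = 28.05 ms.
n = (1.282 × 99.9 / 28.05)² = 20.85
Round up: n = 21.

n = 21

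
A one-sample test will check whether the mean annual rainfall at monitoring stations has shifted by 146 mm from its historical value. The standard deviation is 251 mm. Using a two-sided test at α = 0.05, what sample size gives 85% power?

n = 27

For a one-sample z-test, n = ((z_{α/2} + z_β)·σ/δ)².
z_{α/2} = 1.960 (two-sided α = 0.05); z_β = 1.036 (power 85% → β = 0.15).
n = (2.996 × 251 / 146)² = 26.53
Round up: n = 27.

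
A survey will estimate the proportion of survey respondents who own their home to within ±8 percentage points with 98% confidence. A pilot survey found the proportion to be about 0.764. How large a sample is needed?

For a proportion with margin E = 0.08 at 98% confidence, z = 2.326.
n = p̂(1−p̂)(z/E)² = 0.764 × 0.236 × (2.326/0.08)² = 152.42
Round up: n = 153.

153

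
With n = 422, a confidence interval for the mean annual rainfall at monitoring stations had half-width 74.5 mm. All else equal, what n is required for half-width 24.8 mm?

3809

Margin of error scales as 1/√n, so n₂ = n₁·(E₁/E₂)².
n₂ = 422 × (74.5/24.8)² = 422 × 9.024 = 3808.13
Round up: n₂ = 3809.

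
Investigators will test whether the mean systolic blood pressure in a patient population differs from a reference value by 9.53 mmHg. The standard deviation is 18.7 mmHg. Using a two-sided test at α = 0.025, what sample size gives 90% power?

48

For a one-sample z-test, n = ((z_{α/2} + z_β)·σ/δ)².
z_{α/2} = 2.241 (two-sided α = 0.025); z_β = 1.282 (power 90% → β = 0.1).
n = (3.523 × 18.7 / 9.53)² = 47.79
Round up: n = 48.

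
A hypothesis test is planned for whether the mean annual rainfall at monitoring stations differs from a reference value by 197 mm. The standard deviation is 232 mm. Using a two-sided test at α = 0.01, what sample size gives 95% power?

For a one-sample z-test, n = ((z_{α/2} + z_β)·σ/δ)².
z_{α/2} = 2.576 (two-sided α = 0.01); z_β = 1.645 (power 95% → β = 0.05).
n = (4.221 × 232 / 197)² = 24.71
Round up: n = 25.

n = 25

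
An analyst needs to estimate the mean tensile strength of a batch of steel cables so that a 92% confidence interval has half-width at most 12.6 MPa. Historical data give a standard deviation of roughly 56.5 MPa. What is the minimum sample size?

62

For a mean, the margin of error is E = z·σ/√n, so n = (zσ/E)².
At 92% confidence, z = 1.751.
n = (1.751 × 56.5 / 12.6)² = 61.65
Round up: n = 62.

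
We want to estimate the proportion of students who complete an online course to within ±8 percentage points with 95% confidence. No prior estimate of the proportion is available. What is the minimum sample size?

151

For a proportion with margin E = 0.08 at 95% confidence, z = 1.960.
With no prior estimate, use p = 0.5, which maximizes p(1−p) at 0.25.
n = 0.25 × (z/E)² = 0.25 × (1.960/0.08)² = 150.06
Round up: n = 151.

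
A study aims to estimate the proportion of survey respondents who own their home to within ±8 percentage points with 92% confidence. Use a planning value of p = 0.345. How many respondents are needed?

109

For a proportion with margin E = 0.08 at 92% confidence, z = 1.751.
n = p̂(1−p̂)(z/E)² = 0.345 × 0.655 × (1.751/0.08)² = 108.26
Round up: n = 109.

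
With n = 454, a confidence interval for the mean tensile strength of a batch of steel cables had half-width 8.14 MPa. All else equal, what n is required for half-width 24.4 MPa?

n = 51

Margin of error scales as 1/√n, so n₂ = n₁·(E₁/E₂)².
n₂ = 454 × (8.14/24.4)² = 454 × 0.1113 = 50.53
Round up: n₂ = 51.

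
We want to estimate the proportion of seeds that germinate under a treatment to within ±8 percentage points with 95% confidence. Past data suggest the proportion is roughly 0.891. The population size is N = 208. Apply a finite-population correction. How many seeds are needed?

46

For a proportion with margin E = 0.08 at 95% confidence, z = 1.960.
n = p̂(1−p̂)(z/E)² = 0.891 × 0.109 × (1.960/0.08)² = 58.30 — call this n₀.
Finite-population correction with N = 208: n = n₀ / (1 + (n₀−1)/N) = 58.30 / 1.275 = 45.73
Round up: n = 46.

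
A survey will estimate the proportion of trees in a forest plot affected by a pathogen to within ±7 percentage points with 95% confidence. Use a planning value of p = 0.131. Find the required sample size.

For a proportion with margin E = 0.07 at 95% confidence, z = 1.960.
n = p̂(1−p̂)(z/E)² = 0.131 × 0.869 × (1.960/0.07)² = 89.25
Round up: n = 90.

n = 90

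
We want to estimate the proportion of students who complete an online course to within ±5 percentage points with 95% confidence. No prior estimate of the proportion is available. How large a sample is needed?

For a proportion with margin E = 0.05 at 95% confidence, z = 1.960.
With no prior estimate, use p = 0.5, which maximizes p(1−p) at 0.25.
n = 0.25 × (z/E)² = 0.25 × (1.960/0.05)² = 384.16
Round up: n = 385.

n = 385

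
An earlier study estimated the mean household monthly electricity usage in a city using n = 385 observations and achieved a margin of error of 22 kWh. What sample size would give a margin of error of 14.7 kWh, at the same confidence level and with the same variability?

863

Margin of error scales as 1/√n, so n₂ = n₁·(E₁/E₂)².
n₂ = 385 × (22/14.7)² = 385 × 2.24 = 862.40
Round up: n₂ = 863.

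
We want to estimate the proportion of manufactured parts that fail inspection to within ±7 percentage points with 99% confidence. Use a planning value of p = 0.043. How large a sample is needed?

n = 56

For a proportion with margin E = 0.07 at 99% confidence, z = 2.576.
n = p̂(1−p̂)(z/E)² = 0.043 × 0.957 × (2.576/0.07)² = 55.73
Round up: n = 56.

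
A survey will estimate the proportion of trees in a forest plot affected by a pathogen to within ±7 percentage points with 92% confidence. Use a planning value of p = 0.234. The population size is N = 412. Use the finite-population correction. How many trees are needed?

For a proportion with margin E = 0.07 at 92% confidence, z = 1.751.
n = p̂(1−p̂)(z/E)² = 0.234 × 0.766 × (1.751/0.07)² = 112.16 — call this n₀.
Finite-population correction with N = 412: n = n₀ / (1 + (n₀−1)/N) = 112.16 / 1.27 = 88.31
Round up: n = 89.

89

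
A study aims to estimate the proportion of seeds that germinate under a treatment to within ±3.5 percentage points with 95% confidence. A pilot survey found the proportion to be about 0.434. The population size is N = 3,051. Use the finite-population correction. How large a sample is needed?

n = 616

For a proportion with margin E = 0.035 at 95% confidence, z = 1.960.
n = p̂(1−p̂)(z/E)² = 0.434 × 0.566 × (1.960/0.035)² = 770.34 — call this n₀.
Finite-population correction with N = 3,051: n = n₀ / (1 + (n₀−1)/N) = 770.34 / 1.252 = 615.29
Round up: n = 616.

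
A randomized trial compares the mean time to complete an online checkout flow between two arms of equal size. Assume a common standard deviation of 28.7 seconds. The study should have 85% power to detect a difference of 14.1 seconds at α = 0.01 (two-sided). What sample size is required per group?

109 per group

For two equal groups, n per group = 2·((z_{α/2} + z_β)·σ/δ)².
z_{α/2} = 2.576; z_β = 1.036 (power 85%).
n = 2 × (3.612 × 28.7 / 14.1)² = 2 × 54.05 = 108.10
Round up: n = 109 per group.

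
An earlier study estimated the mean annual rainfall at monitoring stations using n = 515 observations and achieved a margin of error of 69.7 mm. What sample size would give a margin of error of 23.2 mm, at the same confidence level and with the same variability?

Margin of error scales as 1/√n, so n₂ = n₁·(E₁/E₂)².
n₂ = 515 × (69.7/23.2)² = 515 × 9.026 = 4648.39
Round up: n₂ = 4649.

4649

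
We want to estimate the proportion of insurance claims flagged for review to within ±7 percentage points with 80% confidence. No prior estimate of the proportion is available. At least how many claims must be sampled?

84

For a proportion with margin E = 0.07 at 80% confidence, z = 1.282.
With no prior estimate, use p = 0.5, which maximizes p(1−p) at 0.25.
n = 0.25 × (z/E)² = 0.25 × (1.282/0.07)² = 83.85
Round up: n = 84.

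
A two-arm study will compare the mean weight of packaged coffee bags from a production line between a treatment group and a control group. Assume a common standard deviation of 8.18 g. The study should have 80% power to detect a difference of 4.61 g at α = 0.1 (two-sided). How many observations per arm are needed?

For two equal groups, n per group = 2·((z_{α/2} + z_β)·σ/δ)².
z_{α/2} = 1.645; z_β = 0.842 (power 80%).
n = 2 × (2.487 × 8.18 / 4.61)² = 2 × 19.47 = 38.94
Round up: n = 39 per group.

39 per group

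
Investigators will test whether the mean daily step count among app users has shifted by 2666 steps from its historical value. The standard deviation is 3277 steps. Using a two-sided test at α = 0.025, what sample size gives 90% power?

For a one-sample z-test, n = ((z_{α/2} + z_β)·σ/δ)².
z_{α/2} = 2.241 (two-sided α = 0.025); z_β = 1.282 (power 90% → β = 0.1).
n = (3.523 × 3277 / 2666)² = 18.75
Round up: n = 19.

19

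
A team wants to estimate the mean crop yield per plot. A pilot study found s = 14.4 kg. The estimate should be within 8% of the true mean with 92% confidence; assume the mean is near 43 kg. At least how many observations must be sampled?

54

For a mean, the margin of error is E = z·σ/√n, so n = (zσ/E)².
At 92% confidence, z = 1.751.
E = 8% of 43 = 3.44 kg.
n = (1.751 × 14.4 / 3.44)² = 53.73
Round up: n = 54.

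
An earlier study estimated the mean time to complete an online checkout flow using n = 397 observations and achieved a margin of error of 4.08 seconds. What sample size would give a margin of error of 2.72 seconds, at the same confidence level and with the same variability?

n = 894

Margin of error scales as 1/√n, so n₂ = n₁·(E₁/E₂)².
n₂ = 397 × (4.08/2.72)² = 397 × 2.25 = 893.25
Round up: n₂ = 894.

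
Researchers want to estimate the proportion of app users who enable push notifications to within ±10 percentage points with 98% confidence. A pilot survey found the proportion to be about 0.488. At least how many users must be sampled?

For a proportion with margin E = 0.1 at 98% confidence, z = 2.326.
n = p̂(1−p̂)(z/E)² = 0.488 × 0.512 × (2.326/0.1)² = 135.18
Round up: n = 136.

136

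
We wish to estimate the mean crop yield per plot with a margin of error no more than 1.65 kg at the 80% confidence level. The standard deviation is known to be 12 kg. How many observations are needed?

87

For a mean, the margin of error is E = z·σ/√n, so n = (zσ/E)².
At 80% confidence, z = 1.282.
n = (1.282 × 12 / 1.65)² = 86.93
Round up: n = 87.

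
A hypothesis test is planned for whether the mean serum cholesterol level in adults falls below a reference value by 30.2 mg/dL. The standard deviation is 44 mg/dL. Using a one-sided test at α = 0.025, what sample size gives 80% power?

17

For a one-sample z-test, n = ((z_α + z_β)·σ/δ)².
z_α = 1.960 (one-sided α = 0.025); z_β = 0.842 (power 80% → β = 0.2).
n = (2.802 × 44 / 30.2)² = 16.67
Round up: n = 17.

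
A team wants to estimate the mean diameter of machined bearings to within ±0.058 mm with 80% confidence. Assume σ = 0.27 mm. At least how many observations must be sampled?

For a mean, the margin of error is E = z·σ/√n, so n = (zσ/E)².
At 80% confidence, z = 1.282.
n = (1.282 × 0.27 / 0.058)² = 35.62
Round up: n = 36.

36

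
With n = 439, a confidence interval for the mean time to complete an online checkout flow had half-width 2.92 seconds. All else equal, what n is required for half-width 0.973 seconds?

3954

Margin of error scales as 1/√n, so n₂ = n₁·(E₁/E₂)².
n₂ = 439 × (2.92/0.973)² = 439 × 9.006 = 3953.63
Round up: n₂ = 3954.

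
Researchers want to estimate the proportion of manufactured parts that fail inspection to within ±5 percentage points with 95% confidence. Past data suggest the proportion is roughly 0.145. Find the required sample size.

For a proportion with margin E = 0.05 at 95% confidence, z = 1.960.
n = p̂(1−p̂)(z/E)² = 0.145 × 0.855 × (1.960/0.05)² = 190.50
Round up: n = 191.

191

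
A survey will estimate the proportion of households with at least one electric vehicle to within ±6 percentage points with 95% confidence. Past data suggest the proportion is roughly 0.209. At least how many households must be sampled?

For a proportion with margin E = 0.06 at 95% confidence, z = 1.960.
n = p̂(1−p̂)(z/E)² = 0.209 × 0.791 × (1.960/0.06)² = 176.41
Round up: n = 177.

n = 177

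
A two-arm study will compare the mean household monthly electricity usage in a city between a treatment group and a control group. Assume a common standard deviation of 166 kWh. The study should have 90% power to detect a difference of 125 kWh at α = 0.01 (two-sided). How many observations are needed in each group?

53 per group

For two equal groups, n per group = 2·((z_{α/2} + z_β)·σ/δ)².
z_{α/2} = 2.576; z_β = 1.282 (power 90%).
n = 2 × (3.858 × 166 / 125)² = 2 × 26.25 = 52.50
Round up: n = 53 per group.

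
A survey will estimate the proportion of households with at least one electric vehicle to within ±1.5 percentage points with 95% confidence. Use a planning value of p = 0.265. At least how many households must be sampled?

For a proportion with margin E = 0.015 at 95% confidence, z = 1.960.
n = p̂(1−p̂)(z/E)² = 0.265 × 0.735 × (1.960/0.015)² = 3325.55
Round up: n = 3326.

n = 3326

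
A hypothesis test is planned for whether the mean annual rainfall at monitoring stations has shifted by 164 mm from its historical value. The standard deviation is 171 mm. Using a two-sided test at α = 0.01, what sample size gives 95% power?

n = 20

For a one-sample z-test, n = ((z_{α/2} + z_β)·σ/δ)².
z_{α/2} = 2.576 (two-sided α = 0.01); z_β = 1.645 (power 95% → β = 0.05).
n = (4.221 × 171 / 164)² = 19.37
Round up: n = 20.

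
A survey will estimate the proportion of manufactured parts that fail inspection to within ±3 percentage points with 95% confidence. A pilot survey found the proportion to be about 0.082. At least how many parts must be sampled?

322

For a proportion with margin E = 0.03 at 95% confidence, z = 1.960.
n = p̂(1−p̂)(z/E)² = 0.082 × 0.918 × (1.960/0.03)² = 321.31
Round up: n = 322.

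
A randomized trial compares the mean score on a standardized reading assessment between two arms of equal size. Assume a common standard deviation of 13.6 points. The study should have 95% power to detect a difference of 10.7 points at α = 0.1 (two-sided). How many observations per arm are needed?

For two equal groups, n per group = 2·((z_{α/2} + z_β)·σ/δ)².
z_{α/2} = 1.645; z_β = 1.645 (power 95%).
n = 2 × (3.290 × 13.6 / 10.7)² = 2 × 17.49 = 34.98
Round up: n = 35 per group.

35 per group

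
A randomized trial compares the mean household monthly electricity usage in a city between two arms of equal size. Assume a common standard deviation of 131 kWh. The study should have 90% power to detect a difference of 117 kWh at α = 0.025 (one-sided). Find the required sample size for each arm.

For two equal groups, n per group = 2·((z_α + z_β)·σ/δ)².
z_α = 1.960; z_β = 1.282 (power 90%).
n = 2 × (3.242 × 131 / 117)² = 2 × 13.18 = 26.36
Round up: n = 27 per group.

27 per group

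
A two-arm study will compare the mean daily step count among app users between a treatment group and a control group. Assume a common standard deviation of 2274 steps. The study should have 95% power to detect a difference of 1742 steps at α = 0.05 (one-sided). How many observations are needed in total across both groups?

74 total

For two equal groups, n per group = 2·((z_α + z_β)·σ/δ)².
z_α = 1.645; z_β = 1.645 (power 95%).
n = 2 × (3.290 × 2274 / 1742)² = 2 × 18.44 = 36.88
Round up: n = 37 per group.
Total across both groups: 2 × 37 = 74.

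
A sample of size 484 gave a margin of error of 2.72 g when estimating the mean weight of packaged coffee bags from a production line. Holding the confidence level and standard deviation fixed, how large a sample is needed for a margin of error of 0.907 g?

4353

Margin of error scales as 1/√n, so n₂ = n₁·(E₁/E₂)².
n₂ = 484 × (2.72/0.907)² = 484 × 8.993 = 4352.61
Round up: n₂ = 4353.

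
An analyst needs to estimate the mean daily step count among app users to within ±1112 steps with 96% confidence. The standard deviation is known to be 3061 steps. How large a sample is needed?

For a mean, the margin of error is E = z·σ/√n, so n = (zσ/E)².
At 96% confidence, z = 2.054.
n = (2.054 × 3061 / 1112)² = 31.97
Round up: n = 32.

32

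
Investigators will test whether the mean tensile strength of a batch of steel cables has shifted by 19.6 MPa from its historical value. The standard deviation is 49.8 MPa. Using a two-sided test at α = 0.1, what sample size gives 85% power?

47

For a one-sample z-test, n = ((z_{α/2} + z_β)·σ/δ)².
z_{α/2} = 1.645 (two-sided α = 0.1); z_β = 1.036 (power 85% → β = 0.15).
n = (2.681 × 49.8 / 19.6)² = 46.40
Round up: n = 47.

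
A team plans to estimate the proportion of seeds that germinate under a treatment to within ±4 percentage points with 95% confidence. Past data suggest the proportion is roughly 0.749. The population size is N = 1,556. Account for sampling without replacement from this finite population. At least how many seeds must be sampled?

For a proportion with margin E = 0.04 at 95% confidence, z = 1.960.
n = p̂(1−p̂)(z/E)² = 0.749 × 0.251 × (1.960/0.04)² = 451.39 — call this n₀.
Finite-population correction with N = 1,556: n = n₀ / (1 + (n₀−1)/N) = 451.39 / 1.289 = 350.19
Round up: n = 351.

351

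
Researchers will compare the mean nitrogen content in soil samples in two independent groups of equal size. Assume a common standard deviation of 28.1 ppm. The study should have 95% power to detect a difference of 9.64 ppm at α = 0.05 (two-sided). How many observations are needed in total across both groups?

442 total

For two equal groups, n per group = 2·((z_{α/2} + z_β)·σ/δ)².
z_{α/2} = 1.960; z_β = 1.645 (power 95%).
n = 2 × (3.605 × 28.1 / 9.64)² = 2 × 110.43 = 220.86
Round up: n = 221 per group.
Total across both groups: 2 × 221 = 442.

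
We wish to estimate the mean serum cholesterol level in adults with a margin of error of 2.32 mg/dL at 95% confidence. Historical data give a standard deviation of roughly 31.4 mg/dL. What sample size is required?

For a mean, the margin of error is E = z·σ/√n, so n = (zσ/E)².
At 95% confidence, z = 1.960.
n = (1.960 × 31.4 / 2.32)² = 703.71
Round up: n = 704.

n = 704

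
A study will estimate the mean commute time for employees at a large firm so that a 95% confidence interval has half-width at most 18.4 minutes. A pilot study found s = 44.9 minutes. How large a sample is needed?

For a mean, the margin of error is E = z·σ/√n, so n = (zσ/E)².
At 95% confidence, z = 1.960.
n = (1.960 × 44.9 / 18.4)² = 22.88
Round up: n = 23.

23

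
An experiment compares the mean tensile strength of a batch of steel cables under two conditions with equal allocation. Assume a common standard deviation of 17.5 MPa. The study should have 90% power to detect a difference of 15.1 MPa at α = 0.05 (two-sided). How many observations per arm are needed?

For two equal groups, n per group = 2·((z_{α/2} + z_β)·σ/δ)².
z_{α/2} = 1.960; z_β = 1.282 (power 90%).
n = 2 × (3.242 × 17.5 / 15.1)² = 2 × 14.12 = 28.24
Round up: n = 29 per group.

29 per group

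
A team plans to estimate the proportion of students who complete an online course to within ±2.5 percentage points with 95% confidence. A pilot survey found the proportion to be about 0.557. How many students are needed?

n = 1517

For a proportion with margin E = 0.025 at 95% confidence, z = 1.960.
n = p̂(1−p̂)(z/E)² = 0.557 × 0.443 × (1.960/0.025)² = 1516.67
Round up: n = 1517.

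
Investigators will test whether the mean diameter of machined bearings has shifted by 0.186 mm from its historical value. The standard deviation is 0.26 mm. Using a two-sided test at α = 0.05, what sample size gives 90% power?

For a one-sample z-test, n = ((z_{α/2} + z_β)·σ/δ)².
z_{α/2} = 1.960 (two-sided α = 0.05); z_β = 1.282 (power 90% → β = 0.1).
n = (3.242 × 0.26 / 0.186)² = 20.54
Round up: n = 21.

n = 21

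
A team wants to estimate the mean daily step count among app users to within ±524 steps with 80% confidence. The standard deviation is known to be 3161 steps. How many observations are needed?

60

For a mean, the margin of error is E = z·σ/√n, so n = (zσ/E)².
At 80% confidence, z = 1.282.
n = (1.282 × 3161 / 524)² = 59.81
Round up: n = 60.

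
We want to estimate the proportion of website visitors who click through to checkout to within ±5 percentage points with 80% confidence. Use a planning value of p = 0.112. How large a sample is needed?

66

For a proportion with margin E = 0.05 at 80% confidence, z = 1.282.
n = p̂(1−p̂)(z/E)² = 0.112 × 0.888 × (1.282/0.05)² = 65.38
Round up: n = 66.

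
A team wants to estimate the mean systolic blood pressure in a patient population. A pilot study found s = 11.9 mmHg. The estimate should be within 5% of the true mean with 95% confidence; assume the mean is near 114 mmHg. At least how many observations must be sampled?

For a mean, the margin of error is E = z·σ/√n, so n = (zσ/E)².
At 95% confidence, z = 1.960.
E = 5% of 114 = 5.7 mmHg.
n = (1.960 × 11.9 / 5.7)² = 16.74
Round up: n = 17.

17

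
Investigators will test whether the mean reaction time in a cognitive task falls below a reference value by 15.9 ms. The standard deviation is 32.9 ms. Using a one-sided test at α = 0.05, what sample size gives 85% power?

For a one-sample z-test, n = ((z_α + z_β)·σ/δ)².
z_α = 1.645 (one-sided α = 0.05); z_β = 1.036 (power 85% → β = 0.15).
n = (2.681 × 32.9 / 15.9)² = 30.77
Round up: n = 31.

n = 31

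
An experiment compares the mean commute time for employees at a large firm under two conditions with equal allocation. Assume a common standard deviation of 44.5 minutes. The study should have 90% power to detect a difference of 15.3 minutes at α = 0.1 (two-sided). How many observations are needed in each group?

145 per group

For two equal groups, n per group = 2·((z_{α/2} + z_β)·σ/δ)².
z_{α/2} = 1.645; z_β = 1.282 (power 90%).
n = 2 × (2.927 × 44.5 / 15.3)² = 2 × 72.47 = 144.94
Round up: n = 145 per group.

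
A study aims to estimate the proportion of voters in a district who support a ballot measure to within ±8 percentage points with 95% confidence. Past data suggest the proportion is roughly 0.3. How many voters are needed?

127

For a proportion with margin E = 0.08 at 95% confidence, z = 1.960.
n = p̂(1−p̂)(z/E)² = 0.3 × 0.7 × (1.960/0.08)² = 126.05
Round up: n = 127.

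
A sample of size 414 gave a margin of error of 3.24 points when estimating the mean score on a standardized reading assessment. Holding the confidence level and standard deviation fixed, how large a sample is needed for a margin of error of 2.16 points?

n = 932

Margin of error scales as 1/√n, so n₂ = n₁·(E₁/E₂)².
n₂ = 414 × (3.24/2.16)² = 414 × 2.25 = 931.50
Round up: n₂ = 932.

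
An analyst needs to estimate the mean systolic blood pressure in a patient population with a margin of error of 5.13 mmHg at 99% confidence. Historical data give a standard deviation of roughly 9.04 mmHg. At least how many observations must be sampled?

For a mean, the margin of error is E = z·σ/√n, so n = (zσ/E)².
At 99% confidence, z = 2.576.
n = (2.576 × 9.04 / 5.13)² = 20.61
Round up: n = 21.

21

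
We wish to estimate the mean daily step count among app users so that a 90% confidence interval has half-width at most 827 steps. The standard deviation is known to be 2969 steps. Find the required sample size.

For a mean, the margin of error is E = z·σ/√n, so n = (zσ/E)².
At 90% confidence, z = 1.645.
n = (1.645 × 2969 / 827)² = 34.88
Round up: n = 35.

35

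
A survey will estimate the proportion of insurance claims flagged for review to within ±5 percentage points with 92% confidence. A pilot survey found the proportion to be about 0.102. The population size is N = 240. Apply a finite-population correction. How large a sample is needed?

For a proportion with margin E = 0.05 at 92% confidence, z = 1.751.
n = p̂(1−p̂)(z/E)² = 0.102 × 0.898 × (1.751/0.05)² = 112.33 — call this n₀.
Finite-population correction with N = 240: n = n₀ / (1 + (n₀−1)/N) = 112.33 / 1.464 = 76.73
Round up: n = 77.

77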